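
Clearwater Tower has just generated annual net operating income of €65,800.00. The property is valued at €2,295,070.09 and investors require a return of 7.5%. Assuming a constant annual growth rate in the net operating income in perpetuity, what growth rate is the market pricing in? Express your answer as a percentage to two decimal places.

P = D₀(1+g)/(r−g) ⇒ P(r−g) = D₀(1+g) ⇒ g(P+D₀) = P·r − D₀
g = (P·r − D₀)/(P + D₀) = (€2,295,070.09×0.075 − €65,800.00) / (€2,295,070.09 + €65,800.00) = 0.045039

4.50%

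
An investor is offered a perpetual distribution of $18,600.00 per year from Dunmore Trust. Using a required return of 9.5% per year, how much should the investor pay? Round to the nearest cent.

$195789.47

Level perpetuity: PV = C / r = $18,600.00 / 0.095 = $195,789.47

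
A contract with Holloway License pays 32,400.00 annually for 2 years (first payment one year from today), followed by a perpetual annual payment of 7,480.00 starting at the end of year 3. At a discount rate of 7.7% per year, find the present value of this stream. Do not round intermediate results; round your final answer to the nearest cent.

PV of 2-year annuity: 32,400.00 × [1 − (1+0.077)^−2] / 0.077 = 58016.30962
Perpetuity value at year 2: 7,480.00 / 0.077 = 97142.85714
PV of perpetuity: 97142.85714 / (1+0.077)^2 = 83748.96838
Total PV = 58016.30962 + 83748.96838 = 141765.27800

141765.28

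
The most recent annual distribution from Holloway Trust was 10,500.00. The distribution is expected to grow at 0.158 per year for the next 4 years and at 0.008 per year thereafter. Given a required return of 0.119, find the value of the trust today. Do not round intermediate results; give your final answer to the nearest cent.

D_1 = 12159.00000
D_2 = 14080.12200
D_3 = 16304.78128
D_4 = 18880.93672
Terminal value at year 4: TV = D_4×(1+g_2)/(r−g_2) = 19031.98421/0.111 = 171459.31722
P_0 = D_1/(1+r)^1 + D_2/(1+r)^2 + D_3/(1+r)^3 + D_4/(1+r)^4 + TV/(1+r)^4
    = 10865.95174 + 11244.65784 + 11636.56280 + 12042.12665 + 109355.52851 = 155144.82754

155144.83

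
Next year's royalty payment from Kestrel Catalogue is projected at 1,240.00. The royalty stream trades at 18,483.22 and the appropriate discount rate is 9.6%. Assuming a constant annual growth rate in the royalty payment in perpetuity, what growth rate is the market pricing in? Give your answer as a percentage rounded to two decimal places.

P = D₁/(r−g) ⇒ g = r − D₁/P = 0.096 − 1,240.00/18,483.22 = 0.028912

2.89%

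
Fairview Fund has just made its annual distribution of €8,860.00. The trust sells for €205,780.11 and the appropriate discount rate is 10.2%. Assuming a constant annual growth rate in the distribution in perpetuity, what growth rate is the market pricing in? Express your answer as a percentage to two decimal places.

5.65%

P = D₀(1+g)/(r−g) ⇒ P(r−g) = D₀(1+g) ⇒ g(P+D₀) = P·r − D₀
g = (P·r − D₀)/(P + D₀) = (€205,780.11×0.102 − €8,860.00) / (€205,780.11 + €8,860.00) = 0.056511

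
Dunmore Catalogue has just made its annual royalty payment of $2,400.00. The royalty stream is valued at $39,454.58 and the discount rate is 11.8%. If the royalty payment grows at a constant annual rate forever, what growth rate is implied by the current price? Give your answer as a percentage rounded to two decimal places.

5.39%

P = D₀(1+g)/(r−g) ⇒ P(r−g) = D₀(1+g) ⇒ g(P+D₀) = P·r − D₀
g = (P·r − D₀)/(P + D₀) = ($39,454.58×0.118 − $2,400.00) / ($39,454.58 + $2,400.00) = 0.053892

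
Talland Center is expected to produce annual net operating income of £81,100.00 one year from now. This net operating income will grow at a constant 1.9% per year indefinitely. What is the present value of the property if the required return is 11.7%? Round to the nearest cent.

£827551.02

Growing perpetuity: P = D₁ / (r − g) = £81,100.0000 / (0.117 − 0.019) = £827,551.02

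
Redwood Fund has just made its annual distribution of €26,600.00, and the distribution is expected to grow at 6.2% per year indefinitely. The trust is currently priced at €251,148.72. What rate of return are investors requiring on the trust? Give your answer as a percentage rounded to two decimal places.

D₁ = €26,600.00 × 1.062 = €28,249.2000
P = D₁/(r − g) ⇒ r = D₁/P + g = €28,249.2000/€251,148.72 + 0.062 = 0.112480 + 0.062 = 0.174480

17.45%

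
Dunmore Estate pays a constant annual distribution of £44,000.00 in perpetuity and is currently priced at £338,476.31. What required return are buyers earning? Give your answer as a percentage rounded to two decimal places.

13.00%

P = C/r ⇒ r = C/P = £44,000.00/£338,476.31 = 0.129994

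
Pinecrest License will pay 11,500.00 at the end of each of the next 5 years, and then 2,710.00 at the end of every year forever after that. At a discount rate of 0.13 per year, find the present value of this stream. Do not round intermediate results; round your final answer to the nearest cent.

PV of 5-year annuity: 11,500.00 × [1 − (1+0.13)^−5] / 0.13 = 40448.15951
Perpetuity value at year 5: 2,710.00 / 0.13 = 20846.15385
PV of perpetuity: 20846.15385 / (1+0.13)^5 = 11314.45713
Total PV = 40448.15951 + 11314.45713 = 51762.61664

51762.62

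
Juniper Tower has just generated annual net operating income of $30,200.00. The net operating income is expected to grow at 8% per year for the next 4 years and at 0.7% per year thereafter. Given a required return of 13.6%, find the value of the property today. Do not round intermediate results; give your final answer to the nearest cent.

$299216.28

D_1 = 32616.00000
D_2 = 35225.28000
D_3 = 38043.30240
D_4 = 41086.76659
Terminal value at year 4: TV = D_4×(1+g_2)/(r−g_2) = 41374.37396/0.129 = 320731.58107
P_0 = D_1/(1+r)^1 + D_2/(1+r)^2 + D_3/(1+r)^3 + D_4/(1+r)^4 + TV/(1+r)^4
    = 28711.26761 + 27295.92343 + 25950.34974 + 24671.10715 + 192587.63485 = 299216.28276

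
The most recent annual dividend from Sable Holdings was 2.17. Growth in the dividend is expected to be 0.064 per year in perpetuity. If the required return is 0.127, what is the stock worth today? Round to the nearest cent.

36.65

D₁ = D₀ × (1 + g) = 2.17 × 1.064 = 2.3089
Growing perpetuity: P = D₁ / (r − g) = 2.3089 / (0.127 − 0.064) = 36.65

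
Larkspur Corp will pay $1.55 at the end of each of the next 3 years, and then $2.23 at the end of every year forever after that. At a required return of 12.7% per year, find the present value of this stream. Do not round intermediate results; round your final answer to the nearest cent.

PV of 3-year annuity: $1.55 × [1 − (1+0.127)^−3] / 0.127 = 3.67851
Perpetuity value at year 3: $2.23 / 0.127 = 17.55906
PV of perpetuity: 17.55906 / (1+0.127)^3 = 12.26675
Total PV = 3.67851 + 12.26675 = 15.94526

$15.95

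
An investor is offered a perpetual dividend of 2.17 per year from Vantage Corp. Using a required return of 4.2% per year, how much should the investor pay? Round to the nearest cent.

Level perpetuity: PV = C / r = 2.17 / 0.042 = 51.67

51.67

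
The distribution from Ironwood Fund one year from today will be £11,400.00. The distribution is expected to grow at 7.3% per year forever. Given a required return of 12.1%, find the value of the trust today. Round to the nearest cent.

£237500.00

Growing perpetuity: P = D₁ / (r − g) = £11,400.0000 / (0.121 − 0.073) = £237,500.00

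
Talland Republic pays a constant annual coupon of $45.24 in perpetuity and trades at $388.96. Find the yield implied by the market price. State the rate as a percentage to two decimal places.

P = C/r ⇒ r = C/P = $45.24/$388.96 = 0.116310

11.63%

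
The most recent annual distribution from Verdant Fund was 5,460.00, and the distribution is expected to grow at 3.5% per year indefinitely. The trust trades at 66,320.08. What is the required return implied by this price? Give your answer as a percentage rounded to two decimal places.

D₁ = 5,460.00 × 1.035 = 5,651.1000
P = D₁/(r − g) ⇒ r = D₁/P + g = 5,651.1000/66,320.08 + 0.035 = 0.085209 + 0.035 = 0.120209

12.02%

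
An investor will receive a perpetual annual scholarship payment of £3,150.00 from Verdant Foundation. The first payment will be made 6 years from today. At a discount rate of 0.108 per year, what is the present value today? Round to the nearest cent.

£17465.78

Value at end of year 5: C / r = £3,150.00 / 0.108 = £29,166.6667
Discount to today: PV = £29,166.6667 / (1 + 0.108)^5 = £29,166.6667 / 1.669932 = £17,465.78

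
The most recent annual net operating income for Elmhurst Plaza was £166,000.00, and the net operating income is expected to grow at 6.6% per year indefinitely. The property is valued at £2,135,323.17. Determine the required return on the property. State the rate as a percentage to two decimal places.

D₁ = £166,000.00 × 1.066 = £176,956.0000
P = D₁/(r − g) ⇒ r = D₁/P + g = £176,956.0000/£2,135,323.17 + 0.066 = 0.082871 + 0.066 = 0.148871

14.89%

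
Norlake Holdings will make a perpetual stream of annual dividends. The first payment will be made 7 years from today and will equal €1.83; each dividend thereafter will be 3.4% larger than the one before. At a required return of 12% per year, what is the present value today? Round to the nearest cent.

Value at end of year 6: C₁ / (r − g) = €1.83 / (0.12 − 0.034) = €21.2791
Discount to today: PV = €21.2791 / (1 + 0.12)^6 = €21.2791 / 1.973823 = €10.78

€10.78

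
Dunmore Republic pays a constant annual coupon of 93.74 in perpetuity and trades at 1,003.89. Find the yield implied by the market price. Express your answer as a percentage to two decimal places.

9.34%

P = C/r ⇒ r = C/P = 93.74/1,003.89 = 0.093377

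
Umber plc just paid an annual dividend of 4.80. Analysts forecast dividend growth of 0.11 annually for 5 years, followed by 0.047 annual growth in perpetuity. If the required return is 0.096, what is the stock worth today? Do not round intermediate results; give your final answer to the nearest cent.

D_1 = 5.32800
D_2 = 5.91408
D_3 = 6.56463
D_4 = 7.28674
D_5 = 8.08828
Terminal value at year 5: TV = D_5×(1+g_2)/(r−g_2) = 8.46843/0.049 = 172.82507
P_0 = D_1/(1+r)^1 + D_2/(1+r)^2 + D_3/(1+r)^3 + D_4/(1+r)^4 + D_5/(1+r)^5 + TV/(1+r)^5
    = 4.86131 + 4.92341 + 4.98630 + 5.04999 + 5.11450 + 109.28334 = 134.21886

134.22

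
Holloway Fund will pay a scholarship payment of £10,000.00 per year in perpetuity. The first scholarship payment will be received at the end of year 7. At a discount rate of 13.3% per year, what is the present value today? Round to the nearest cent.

Value at end of year 6: C / r = £10,000.00 / 0.133 = £75,187.9699
Discount to today: PV = £75,187.9699 / (1 + 0.133)^6 = £75,187.9699 / 2.115336 = £35,544.21

£35544.21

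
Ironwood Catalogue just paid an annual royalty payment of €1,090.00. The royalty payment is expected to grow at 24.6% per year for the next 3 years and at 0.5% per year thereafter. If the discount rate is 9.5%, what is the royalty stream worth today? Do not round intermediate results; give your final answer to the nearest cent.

D_1 = 1358.14000
D_2 = 1692.24244
D_3 = 2108.53408
Terminal value at year 3: TV = D_3×(1+g_2)/(r−g_2) = 2119.07675/0.09 = 23545.29723
P_0 = D_1/(1+r)^1 + D_2/(1+r)^2 + D_3/(1+r)^3 + TV/(1+r)^3
    = 1240.31050 + 1411.34875 + 1605.97310 + 17933.36632 = 22190.99868

€22191.00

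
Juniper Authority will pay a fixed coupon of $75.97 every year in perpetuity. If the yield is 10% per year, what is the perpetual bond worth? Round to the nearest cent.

Level perpetuity: PV = C / r = $75.97 / 0.1 = $759.70

$759.70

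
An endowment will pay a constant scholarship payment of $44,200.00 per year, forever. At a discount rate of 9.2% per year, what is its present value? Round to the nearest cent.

$480434.78

Level perpetuity: PV = C / r = $44,200.00 / 0.092 = $480,434.78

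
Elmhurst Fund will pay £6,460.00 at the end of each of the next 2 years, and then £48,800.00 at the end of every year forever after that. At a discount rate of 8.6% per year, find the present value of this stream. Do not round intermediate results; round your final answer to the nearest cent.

PV of 2-year annuity: £6,460.00 × [1 − (1+0.086)^−2] / 0.086 = 11425.81457
Perpetuity value at year 2: £48,800.00 / 0.086 = 567441.86047
PV of perpetuity: 567441.86047 / (1+0.086)^2 = 481129.20551
Total PV = 11425.81457 + 481129.20551 = 492555.02008

£492555.02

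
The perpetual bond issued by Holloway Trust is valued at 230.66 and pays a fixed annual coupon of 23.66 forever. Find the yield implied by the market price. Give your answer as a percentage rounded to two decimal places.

P = C/r ⇒ r = C/P = 23.66/230.66 = 0.102575

10.26%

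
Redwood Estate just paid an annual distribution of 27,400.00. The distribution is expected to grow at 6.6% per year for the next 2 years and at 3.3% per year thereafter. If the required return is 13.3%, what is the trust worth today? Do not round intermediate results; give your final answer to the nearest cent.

D_1 = 29208.40000
D_2 = 31136.15440
Terminal value at year 2: TV = D_2×(1+g_2)/(r−g_2) = 32163.64750/0.1 = 321636.47495
P_0 = D_1/(1+r)^1 + D_2/(1+r)^2 + TV/(1+r)^2
    = 25779.69991 + 24255.21633 + 250556.38473 = 300591.30097

300591.30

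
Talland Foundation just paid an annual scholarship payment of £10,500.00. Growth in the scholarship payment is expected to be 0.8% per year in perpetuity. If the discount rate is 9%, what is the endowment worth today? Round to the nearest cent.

D₁ = D₀ × (1 + g) = £10,500.00 × 1.008 = £10,584.0000
Growing perpetuity: P = D₁ / (r − g) = £10,584.0000 / (0.09 − 0.008) = £129,073.17

£129073.17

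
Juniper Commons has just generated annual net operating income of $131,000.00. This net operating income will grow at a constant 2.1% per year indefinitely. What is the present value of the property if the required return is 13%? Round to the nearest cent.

D₁ = D₀ × (1 + g) = $131,000.00 × 1.021 = $133,751.0000
Growing perpetuity: P = D₁ / (r − g) = $133,751.0000 / (0.13 − 0.021) = $1,227,073.39

$1227073.39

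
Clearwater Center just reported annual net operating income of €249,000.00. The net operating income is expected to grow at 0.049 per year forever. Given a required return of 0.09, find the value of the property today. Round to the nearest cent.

€6370756.10

D₁ = D₀ × (1 + g) = €249,000.00 × 1.049 = €261,201.0000
Growing perpetuity: P = D₁ / (r − g) = €261,201.0000 / (0.09 − 0.049) = €6,370,756.10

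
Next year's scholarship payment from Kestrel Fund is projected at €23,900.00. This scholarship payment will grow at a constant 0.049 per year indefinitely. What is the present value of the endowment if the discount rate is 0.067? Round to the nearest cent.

€1327777.78

Growing perpetuity: P = D₁ / (r − g) = €23,900.0000 / (0.067 − 0.049) = €1,327,777.78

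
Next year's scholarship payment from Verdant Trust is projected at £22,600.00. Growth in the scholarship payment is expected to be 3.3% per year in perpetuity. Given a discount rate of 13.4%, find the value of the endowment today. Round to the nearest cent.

Growing perpetuity: P = D₁ / (r − g) = £22,600.0000 / (0.134 − 0.033) = £223,762.38

£223762.38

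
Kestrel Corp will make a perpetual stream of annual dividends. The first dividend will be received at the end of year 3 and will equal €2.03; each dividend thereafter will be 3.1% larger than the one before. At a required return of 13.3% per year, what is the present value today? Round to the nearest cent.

€15.50

Value at end of year 2: C₁ / (r − g) = €2.03 / (0.133 − 0.031) = €19.9020
Discount to today: PV = €19.9020 / (1 + 0.133)^2 = €19.9020 / 1.283689 = €15.50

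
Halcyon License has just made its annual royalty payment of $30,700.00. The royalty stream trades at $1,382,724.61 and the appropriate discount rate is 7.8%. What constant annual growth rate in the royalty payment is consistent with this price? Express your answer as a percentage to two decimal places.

5.46%

P = D₀(1+g)/(r−g) ⇒ P(r−g) = D₀(1+g) ⇒ g(P+D₀) = P·r − D₀
g = (P·r − D₀)/(P + D₀) = ($1,382,724.61×0.078 − $30,700.00) / ($1,382,724.61 + $30,700.00) = 0.054586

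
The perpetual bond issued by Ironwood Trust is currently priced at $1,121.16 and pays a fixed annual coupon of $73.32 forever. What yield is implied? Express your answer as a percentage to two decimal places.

P = C/r ⇒ r = C/P = $73.32/$1,121.16 = 0.065397

6.54%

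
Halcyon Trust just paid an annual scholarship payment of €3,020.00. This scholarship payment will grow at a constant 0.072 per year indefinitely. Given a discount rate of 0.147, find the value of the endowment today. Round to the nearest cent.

D₁ = D₀ × (1 + g) = €3,020.00 × 1.072 = €3,237.4400
Growing perpetuity: P = D₁ / (r − g) = €3,237.4400 / (0.147 − 0.072) = €43,165.87

€43165.87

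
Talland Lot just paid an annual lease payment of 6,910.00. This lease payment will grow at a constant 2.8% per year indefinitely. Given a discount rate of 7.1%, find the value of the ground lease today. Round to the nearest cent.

165197.21

D₁ = D₀ × (1 + g) = 6,910.00 × 1.028 = 7,103.4800
Growing perpetuity: P = D₁ / (r − g) = 7,103.4800 / (0.071 − 0.028) = 165,197.21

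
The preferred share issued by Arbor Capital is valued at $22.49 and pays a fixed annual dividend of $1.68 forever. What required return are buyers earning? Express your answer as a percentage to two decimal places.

7.47%

P = C/r ⇒ r = C/P = $1.68/$22.49 = 0.074700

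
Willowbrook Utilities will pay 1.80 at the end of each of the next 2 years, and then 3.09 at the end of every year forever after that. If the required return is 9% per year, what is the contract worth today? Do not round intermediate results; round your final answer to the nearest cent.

PV of 2-year annuity: 1.80 × [1 − (1+0.09)^−2] / 0.09 = 3.16640
Perpetuity value at year 2: 3.09 / 0.09 = 34.33333
PV of perpetuity: 34.33333 / (1+0.09)^2 = 28.89768
Total PV = 3.16640 + 28.89768 = 32.06408

32.06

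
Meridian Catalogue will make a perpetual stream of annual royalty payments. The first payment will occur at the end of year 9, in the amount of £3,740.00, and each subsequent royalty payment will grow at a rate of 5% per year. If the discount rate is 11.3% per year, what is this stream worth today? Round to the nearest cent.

Value at end of year 8: C₁ / (r − g) = £3,740.00 / (0.113 − 0.05) = £59,365.0794
Discount to today: PV = £59,365.0794 / (1 + 0.113)^8 = £59,365.0794 / 2.354840 = £25,209.82

£25209.82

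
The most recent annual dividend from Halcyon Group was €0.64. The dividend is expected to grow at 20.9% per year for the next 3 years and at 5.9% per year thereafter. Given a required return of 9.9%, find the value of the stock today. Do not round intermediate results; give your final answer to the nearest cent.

€24.89

D_1 = 0.77376
D_2 = 0.93548
D_3 = 1.13099
Terminal value at year 3: TV = D_3×(1+g_2)/(r−g_2) = 1.19772/0.04 = 29.94297
P_0 = D_1/(1+r)^1 + D_2/(1+r)^2 + D_3/(1+r)^3 + TV/(1+r)^3
    = 0.70406 + 0.77453 + 0.85205 + 22.55806 = 24.88870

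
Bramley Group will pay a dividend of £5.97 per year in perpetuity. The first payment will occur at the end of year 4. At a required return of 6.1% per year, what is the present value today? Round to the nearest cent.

£81.94

Value at end of year 3: C / r = £5.97 / 0.061 = £97.8689
Discount to today: PV = £97.8689 / (1 + 0.061)^3 = £97.8689 / 1.194390 = £81.94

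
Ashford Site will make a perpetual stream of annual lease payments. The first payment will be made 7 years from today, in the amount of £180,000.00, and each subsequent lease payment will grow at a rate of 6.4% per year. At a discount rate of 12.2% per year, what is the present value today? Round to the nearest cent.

Value at end of year 6: C₁ / (r − g) = £180,000.00 / (0.122 − 0.064) = £3,103,448.2759
Discount to today: PV = £3,103,448.2759 / (1 + 0.122)^6 = £3,103,448.2759 / 1.995065 = £1,555,562.16

£1555562.16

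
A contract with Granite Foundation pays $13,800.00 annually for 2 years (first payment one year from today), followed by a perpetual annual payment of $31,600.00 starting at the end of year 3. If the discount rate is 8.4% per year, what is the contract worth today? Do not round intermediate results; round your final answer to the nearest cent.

$344621.60

PV of 2-year annuity: $13,800.00 × [1 − (1+0.084)^−2] / 0.084 = 24474.74844
Perpetuity value at year 2: $31,600.00 / 0.084 = 376190.47619
PV of perpetuity: 376190.47619 / (1+0.084)^2 = 320146.84933
Total PV = 24474.74844 + 320146.84933 = 344621.59777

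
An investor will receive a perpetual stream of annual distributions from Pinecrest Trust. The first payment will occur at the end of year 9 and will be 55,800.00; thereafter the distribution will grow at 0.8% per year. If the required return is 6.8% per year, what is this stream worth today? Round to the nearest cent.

Value at end of year 8: C₁ / (r − g) = 55,800.00 / (0.068 − 0.008) = 930,000.0000
Discount to today: PV = 930,000.0000 / (1 + 0.068)^8 = 930,000.0000 / 1.692661 = 549,430.71

549430.71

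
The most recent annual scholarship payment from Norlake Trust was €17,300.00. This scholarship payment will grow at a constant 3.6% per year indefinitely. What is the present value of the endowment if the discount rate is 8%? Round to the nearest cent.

D₁ = D₀ × (1 + g) = €17,300.00 × 1.036 = €17,922.8000
Growing perpetuity: P = D₁ / (r − g) = €17,922.8000 / (0.08 − 0.036) = €407,336.36

€407336.36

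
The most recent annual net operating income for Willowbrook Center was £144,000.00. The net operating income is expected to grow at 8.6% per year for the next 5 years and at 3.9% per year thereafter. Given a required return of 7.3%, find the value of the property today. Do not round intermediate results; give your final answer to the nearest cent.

£5420175.77

D_1 = 156384.00000
D_2 = 169833.02400
D_3 = 184438.66406
D_4 = 200300.38917
D_5 = 217526.22264
Terminal value at year 5: TV = D_5×(1+g_2)/(r−g_2) = 226009.74533/0.034 = 6647345.45075
P_0 = D_1/(1+r)^1 + D_2/(1+r)^2 + D_3/(1+r)^3 + D_4/(1+r)^4 + D_5/(1+r)^5 + TV/(1+r)^5
    = 145744.64119 + 147510.41970 + 149297.59160 + 151106.41611 + 152937.15554 + 4673579.54716 = 5420175.77130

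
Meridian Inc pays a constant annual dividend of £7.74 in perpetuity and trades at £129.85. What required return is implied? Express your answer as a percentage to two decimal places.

5.96%

P = C/r ⇒ r = C/P = £7.74/£129.85 = 0.059607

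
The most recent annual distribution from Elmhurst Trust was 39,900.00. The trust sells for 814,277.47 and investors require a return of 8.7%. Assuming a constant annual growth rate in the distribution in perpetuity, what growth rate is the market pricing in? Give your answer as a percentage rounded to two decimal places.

P = D₀(1+g)/(r−g) ⇒ P(r−g) = D₀(1+g) ⇒ g(P+D₀) = P·r − D₀
g = (P·r − D₀)/(P + D₀) = (814,277.47×0.087 − 39,900.00) / (814,277.47 + 39,900.00) = 0.036224

3.62%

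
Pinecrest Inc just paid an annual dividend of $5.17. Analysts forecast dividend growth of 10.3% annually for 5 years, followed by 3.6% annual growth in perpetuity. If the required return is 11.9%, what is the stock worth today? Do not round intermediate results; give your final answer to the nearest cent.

D_1 = 5.70251
D_2 = 6.28987
D_3 = 6.93772
D_4 = 7.65231
D_5 = 8.44050
Terminal value at year 5: TV = D_5×(1+g_2)/(r−g_2) = 8.74436/0.083 = 105.35369
P_0 = D_1/(1+r)^1 + D_2/(1+r)^2 + D_3/(1+r)^3 + D_4/(1+r)^4 + D_5/(1+r)^5 + TV/(1+r)^5
    = 5.09608 + 5.02321 + 4.95139 + 4.88059 + 4.81080 + 60.04811 = 84.81018

$84.81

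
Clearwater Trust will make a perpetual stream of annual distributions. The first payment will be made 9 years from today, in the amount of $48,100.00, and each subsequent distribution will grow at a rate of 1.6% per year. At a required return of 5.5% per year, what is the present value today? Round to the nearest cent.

Value at end of year 8: C₁ / (r − g) = $48,100.00 / (0.055 − 0.016) = $1,233,333.3333
Discount to today: PV = $1,233,333.3333 / (1 + 0.055)^8 = $1,233,333.3333 / 1.534687 = $803,638.61

$803638.61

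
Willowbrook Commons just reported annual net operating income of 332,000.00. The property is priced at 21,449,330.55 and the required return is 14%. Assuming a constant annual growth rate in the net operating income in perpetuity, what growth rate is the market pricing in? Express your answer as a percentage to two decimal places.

12.26%

P = D₀(1+g)/(r−g) ⇒ P(r−g) = D₀(1+g) ⇒ g(P+D₀) = P·r − D₀
g = (P·r − D₀)/(P + D₀) = (21,449,330.55×0.14 − 332,000.00) / (21,449,330.55 + 332,000.00) = 0.122624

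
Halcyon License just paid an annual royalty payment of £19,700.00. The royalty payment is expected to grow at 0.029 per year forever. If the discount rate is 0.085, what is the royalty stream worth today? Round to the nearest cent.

£361987.50

D₁ = D₀ × (1 + g) = £19,700.00 × 1.029 = £20,271.3000
Growing perpetuity: P = D₁ / (r − g) = £20,271.3000 / (0.085 − 0.029) = £361,987.50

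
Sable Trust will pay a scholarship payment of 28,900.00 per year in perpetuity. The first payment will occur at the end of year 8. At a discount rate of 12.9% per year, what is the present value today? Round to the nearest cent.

95818.76

Value at end of year 7: C / r = 28,900.00 / 0.129 = 224,031.0078
Discount to today: PV = 224,031.0078 / (1 + 0.129)^7 = 224,031.0078 / 2.338070 = 95,818.76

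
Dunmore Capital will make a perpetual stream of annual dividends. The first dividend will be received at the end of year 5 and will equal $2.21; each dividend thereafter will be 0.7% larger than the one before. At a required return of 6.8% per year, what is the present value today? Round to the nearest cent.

$27.85

Value at end of year 4: C₁ / (r − g) = $2.21 / (0.068 − 0.007) = $36.2295
Discount to today: PV = $36.2295 / (1 + 0.068)^4 = $36.2295 / 1.301023 = $27.85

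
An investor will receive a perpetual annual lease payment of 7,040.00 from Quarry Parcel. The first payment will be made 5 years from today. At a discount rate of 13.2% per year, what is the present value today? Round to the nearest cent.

Value at end of year 4: C / r = 7,040.00 / 0.132 = 53,333.3333
Discount to today: PV = 53,333.3333 / (1 + 0.132)^4 = 53,333.3333 / 1.642047 = 32,479.78

32479.78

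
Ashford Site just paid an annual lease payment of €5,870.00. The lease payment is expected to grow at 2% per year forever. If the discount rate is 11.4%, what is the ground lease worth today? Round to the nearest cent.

D₁ = D₀ × (1 + g) = €5,870.00 × 1.02 = €5,987.4000
Growing perpetuity: P = D₁ / (r − g) = €5,987.4000 / (0.114 − 0.02) = €63,695.74

€63695.74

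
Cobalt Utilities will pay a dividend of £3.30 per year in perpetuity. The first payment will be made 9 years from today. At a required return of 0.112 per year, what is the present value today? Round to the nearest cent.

Value at end of year 8: C / r = £3.30 / 0.112 = £29.4643
Discount to today: PV = £29.4643 / (1 + 0.112)^8 = £29.4643 / 2.337967 = £12.60

£12.60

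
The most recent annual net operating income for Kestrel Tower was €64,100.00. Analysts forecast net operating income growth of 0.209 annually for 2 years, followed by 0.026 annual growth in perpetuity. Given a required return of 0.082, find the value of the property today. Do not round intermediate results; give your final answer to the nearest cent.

€1617929.40

D_1 = 77496.90000
D_2 = 93693.75210
Terminal value at year 2: TV = D_2×(1+g_2)/(r−g_2) = 96129.78965/0.056 = 1716603.38669
P_0 = D_1/(1+r)^1 + D_2/(1+r)^2 + TV/(1+r)^2
    = 71623.75231 + 80030.60679 + 1466275.04577 = 1617929.40487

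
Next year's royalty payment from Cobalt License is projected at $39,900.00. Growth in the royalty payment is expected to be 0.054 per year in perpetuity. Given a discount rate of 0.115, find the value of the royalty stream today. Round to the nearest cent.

Growing perpetuity: P = D₁ / (r − g) = $39,900.0000 / (0.115 − 0.054) = $654,098.36

$654098.36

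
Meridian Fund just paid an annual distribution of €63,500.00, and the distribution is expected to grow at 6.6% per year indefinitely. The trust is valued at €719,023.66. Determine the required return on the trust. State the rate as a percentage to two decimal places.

16.01%

D₁ = €63,500.00 × 1.066 = €67,691.0000
P = D₁/(r − g) ⇒ r = D₁/P + g = €67,691.0000/€719,023.66 + 0.066 = 0.094143 + 0.066 = 0.160143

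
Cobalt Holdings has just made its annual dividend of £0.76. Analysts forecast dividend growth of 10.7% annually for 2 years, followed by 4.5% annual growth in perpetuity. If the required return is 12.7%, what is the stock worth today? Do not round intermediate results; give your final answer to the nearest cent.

D_1 = 0.84132
D_2 = 0.93134
Terminal value at year 2: TV = D_2×(1+g_2)/(r−g_2) = 0.97325/0.082 = 11.86892
P_0 = D_1/(1+r)^1 + D_2/(1+r)^2 + TV/(1+r)^2
    = 0.74651 + 0.73327 + 9.34466 = 10.82444

£10.82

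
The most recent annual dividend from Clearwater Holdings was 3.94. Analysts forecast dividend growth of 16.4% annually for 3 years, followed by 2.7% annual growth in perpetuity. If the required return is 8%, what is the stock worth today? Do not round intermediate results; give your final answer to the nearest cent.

D_1 = 4.58616
D_2 = 5.33829
D_3 = 6.21377
Terminal value at year 3: TV = D_3×(1+g_2)/(r−g_2) = 6.38154/0.053 = 120.40645
P_0 = D_1/(1+r)^1 + D_2/(1+r)^2 + D_3/(1+r)^3 + TV/(1+r)^3
    = 4.24644 + 4.57672 + 4.93269 + 95.58252 = 109.33838

109.34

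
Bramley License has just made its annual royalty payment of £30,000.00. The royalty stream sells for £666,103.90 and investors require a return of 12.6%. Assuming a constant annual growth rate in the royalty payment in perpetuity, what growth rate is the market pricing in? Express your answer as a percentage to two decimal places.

7.75%

P = D₀(1+g)/(r−g) ⇒ P(r−g) = D₀(1+g) ⇒ g(P+D₀) = P·r − D₀
g = (P·r − D₀)/(P + D₀) = (£666,103.90×0.126 − £30,000.00) / (£666,103.90 + £30,000.00) = 0.077473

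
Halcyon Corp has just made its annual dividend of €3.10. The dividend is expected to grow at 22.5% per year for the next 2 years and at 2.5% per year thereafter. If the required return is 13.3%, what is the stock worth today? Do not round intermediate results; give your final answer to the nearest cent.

D_1 = 3.79750
D_2 = 4.65194
Terminal value at year 2: TV = D_2×(1+g_2)/(r−g_2) = 4.76824/0.108 = 44.15033
P_0 = D_1/(1+r)^1 + D_2/(1+r)^2 + TV/(1+r)^2
    = 3.35172 + 3.62388 + 34.39332 = 41.36893

€41.37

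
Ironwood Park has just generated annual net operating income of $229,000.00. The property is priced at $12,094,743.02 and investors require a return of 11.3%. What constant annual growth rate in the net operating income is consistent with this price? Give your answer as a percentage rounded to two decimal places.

P = D₀(1+g)/(r−g) ⇒ P(r−g) = D₀(1+g) ⇒ g(P+D₀) = P·r − D₀
g = (P·r − D₀)/(P + D₀) = ($12,094,743.02×0.113 − $229,000.00) / ($12,094,743.02 + $229,000.00) = 0.092318

9.23%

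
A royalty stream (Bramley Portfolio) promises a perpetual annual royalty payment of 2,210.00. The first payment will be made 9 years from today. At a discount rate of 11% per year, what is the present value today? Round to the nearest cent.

Value at end of year 8: C / r = 2,210.00 / 0.11 = 20,090.9091
Discount to today: PV = 20,090.9091 / (1 + 0.11)^8 = 20,090.9091 / 2.304538 = 8,717.98

8717.98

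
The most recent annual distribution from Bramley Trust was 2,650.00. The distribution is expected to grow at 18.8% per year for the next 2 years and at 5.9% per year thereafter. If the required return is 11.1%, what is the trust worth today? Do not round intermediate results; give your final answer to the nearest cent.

D_1 = 3148.20000
D_2 = 3740.06160
Terminal value at year 2: TV = D_2×(1+g_2)/(r−g_2) = 3960.72523/0.052 = 76167.79297
P_0 = D_1/(1+r)^1 + D_2/(1+r)^2 + TV/(1+r)^2
    = 2833.66337 + 3030.05588 + 61708.25334 = 67571.97258

67571.97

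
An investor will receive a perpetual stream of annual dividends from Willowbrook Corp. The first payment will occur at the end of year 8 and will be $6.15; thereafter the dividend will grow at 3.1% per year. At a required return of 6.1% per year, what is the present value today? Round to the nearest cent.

Value at end of year 7: C₁ / (r − g) = $6.15 / (0.061 − 0.031) = $205.0000
Discount to today: PV = $205.0000 / (1 + 0.061)^7 = $205.0000 / 1.513588 = $135.44

$135.44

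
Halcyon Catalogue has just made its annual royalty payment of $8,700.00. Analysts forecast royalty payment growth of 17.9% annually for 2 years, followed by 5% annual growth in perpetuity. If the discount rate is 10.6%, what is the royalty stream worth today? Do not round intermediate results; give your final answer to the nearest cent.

$204529.93

D_1 = 10257.30000
D_2 = 12093.35670
Terminal value at year 2: TV = D_2×(1+g_2)/(r−g_2) = 12698.02454/0.056 = 226750.43812
P_0 = D_1/(1+r)^1 + D_2/(1+r)^2 + TV/(1+r)^2
    = 9274.23146 + 9886.36428 + 185369.33031 = 204529.92605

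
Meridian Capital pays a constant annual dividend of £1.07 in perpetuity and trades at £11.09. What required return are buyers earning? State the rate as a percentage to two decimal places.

9.65%

P = C/r ⇒ r = C/P = £1.07/£11.09 = 0.096483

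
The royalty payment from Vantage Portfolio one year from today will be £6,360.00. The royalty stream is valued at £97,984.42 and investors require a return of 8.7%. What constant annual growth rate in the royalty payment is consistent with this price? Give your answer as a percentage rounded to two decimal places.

2.21%

P = D₁/(r−g) ⇒ g = r − D₁/P = 0.087 − £6,360.00/£97,984.42 = 0.022092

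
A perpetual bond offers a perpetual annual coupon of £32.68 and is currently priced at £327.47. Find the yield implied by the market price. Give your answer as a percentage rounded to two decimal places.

P = C/r ⇒ r = C/P = £32.68/£327.47 = 0.099795

9.98%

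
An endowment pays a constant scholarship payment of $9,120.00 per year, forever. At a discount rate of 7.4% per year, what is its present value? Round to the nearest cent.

$123243.24

Level perpetuity: PV = C / r = $9,120.00 / 0.074 = $123,243.24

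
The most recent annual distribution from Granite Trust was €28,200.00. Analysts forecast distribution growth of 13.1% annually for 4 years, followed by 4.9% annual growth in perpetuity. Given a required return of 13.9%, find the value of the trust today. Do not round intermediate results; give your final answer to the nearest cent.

€430382.29

D_1 = 31894.20000
D_2 = 36072.34020
D_3 = 40797.81677
D_4 = 46142.33076
Terminal value at year 4: TV = D_4×(1+g_2)/(r−g_2) = 48403.30497/0.09 = 537814.49967
P_0 = D_1/(1+r)^1 + D_2/(1+r)^2 + D_3/(1+r)^3 + D_4/(1+r)^4 + TV/(1+r)^4
    = 28001.93152 + 27805.25421 + 27609.95831 + 27416.03411 + 319549.10865 = 430382.28679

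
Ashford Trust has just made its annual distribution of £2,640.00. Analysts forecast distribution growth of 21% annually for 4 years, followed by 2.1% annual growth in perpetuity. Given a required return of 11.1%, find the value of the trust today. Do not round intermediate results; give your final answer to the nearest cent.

D_1 = 3194.40000
D_2 = 3865.22400
D_3 = 4676.92104
D_4 = 5659.07446
Terminal value at year 4: TV = D_4×(1+g_2)/(r−g_2) = 5777.91502/0.09 = 64199.05580
P_0 = D_1/(1+r)^1 + D_2/(1+r)^2 + D_3/(1+r)^3 + D_4/(1+r)^4 + TV/(1+r)^4
    = 2875.24752 + 3131.45770 + 3410.49849 + 3714.40429 + 42137.85312 = 55269.46113

£55269.46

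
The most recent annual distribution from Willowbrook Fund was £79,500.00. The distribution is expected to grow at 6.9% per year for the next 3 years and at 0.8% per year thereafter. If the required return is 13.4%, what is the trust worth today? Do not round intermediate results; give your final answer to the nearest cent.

£744972.41

D_1 = 84985.50000
D_2 = 90849.49950
D_3 = 97118.11497
Terminal value at year 3: TV = D_3×(1+g_2)/(r−g_2) = 97895.05989/0.126 = 776944.91972
P_0 = D_1/(1+r)^1 + D_2/(1+r)^2 + D_3/(1+r)^3 + TV/(1+r)^3
    = 74943.12169 + 70647.44011 + 66597.98367 + 532783.86937 = 744972.41484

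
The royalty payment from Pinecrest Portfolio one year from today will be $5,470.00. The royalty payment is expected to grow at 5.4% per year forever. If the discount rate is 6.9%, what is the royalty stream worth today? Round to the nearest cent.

Growing perpetuity: P = D₁ / (r − g) = $5,470.0000 / (0.069 − 0.054) = $364,666.67

$364666.67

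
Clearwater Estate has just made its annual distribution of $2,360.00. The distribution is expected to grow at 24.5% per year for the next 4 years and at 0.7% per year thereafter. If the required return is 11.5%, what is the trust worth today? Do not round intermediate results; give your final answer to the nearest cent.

$46737.00

D_1 = 2938.20000
D_2 = 3658.05900
D_3 = 4554.28345
D_4 = 5670.08290
Terminal value at year 4: TV = D_4×(1+g_2)/(r−g_2) = 5709.77348/0.108 = 52868.27298
P_0 = D_1/(1+r)^1 + D_2/(1+r)^2 + D_3/(1+r)^3 + D_4/(1+r)^4 + TV/(1+r)^4
    = 2635.15695 + 2942.39498 + 3285.45449 + 3668.51196 + 34205.47725 = 46736.99562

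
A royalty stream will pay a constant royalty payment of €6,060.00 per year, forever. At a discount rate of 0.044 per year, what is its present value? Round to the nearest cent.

€137727.27

Level perpetuity: PV = C / r = €6,060.00 / 0.044 = €137,727.27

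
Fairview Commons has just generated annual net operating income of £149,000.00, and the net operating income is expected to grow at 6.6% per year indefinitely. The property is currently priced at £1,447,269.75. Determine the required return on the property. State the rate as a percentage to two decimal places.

17.57%

D₁ = £149,000.00 × 1.066 = £158,834.0000
P = D₁/(r − g) ⇒ r = D₁/P + g = £158,834.0000/£1,447,269.75 + 0.066 = 0.109747 + 0.066 = 0.175747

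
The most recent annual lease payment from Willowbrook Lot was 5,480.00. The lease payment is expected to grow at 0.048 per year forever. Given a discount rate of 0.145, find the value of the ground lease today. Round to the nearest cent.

59206.60

D₁ = D₀ × (1 + g) = 5,480.00 × 1.048 = 5,743.0400
Growing perpetuity: P = D₁ / (r − g) = 5,743.0400 / (0.145 − 0.048) = 59,206.60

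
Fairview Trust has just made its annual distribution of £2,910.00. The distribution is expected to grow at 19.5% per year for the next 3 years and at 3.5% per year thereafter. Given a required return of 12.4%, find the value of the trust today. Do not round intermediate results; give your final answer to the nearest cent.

£50547.64

D_1 = 3477.45000
D_2 = 4155.55275
D_3 = 4965.88554
Terminal value at year 3: TV = D_3×(1+g_2)/(r−g_2) = 5139.69153/0.089 = 57749.34303
P_0 = D_1/(1+r)^1 + D_2/(1+r)^2 + D_3/(1+r)^3 + TV/(1+r)^3
    = 3093.81673 + 3289.24465 + 3497.01722 + 40667.55983 = 50547.63843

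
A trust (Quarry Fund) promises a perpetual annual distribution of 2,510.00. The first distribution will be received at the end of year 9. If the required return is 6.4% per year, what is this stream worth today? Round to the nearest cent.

23875.95

Value at end of year 8: C / r = 2,510.00 / 0.064 = 39,218.7500
Discount to today: PV = 39,218.7500 / (1 + 0.064)^8 = 39,218.7500 / 1.642605 = 23,875.95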